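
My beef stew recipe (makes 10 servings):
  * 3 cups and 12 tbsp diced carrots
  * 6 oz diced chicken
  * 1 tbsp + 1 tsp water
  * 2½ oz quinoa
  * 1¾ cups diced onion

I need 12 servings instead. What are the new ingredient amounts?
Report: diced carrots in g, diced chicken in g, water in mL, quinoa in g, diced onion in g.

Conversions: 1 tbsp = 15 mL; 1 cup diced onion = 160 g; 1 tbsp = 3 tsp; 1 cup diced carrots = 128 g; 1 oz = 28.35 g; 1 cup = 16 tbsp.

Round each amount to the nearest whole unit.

Scaling factor: 12/10 = 6/5 = 1.2.
diced carrots: (3 cup + 12 tbsp = 3.75 cup) × 6/5 × 128 g/cup = 576 g
diced chicken: 6 oz × 6/5 × 28.35 g/oz ≈ 204 g
water: (1 tbsp + 1 tsp = 4/3 tbsp) × 6/5 × 15 mL/tbsp = 24 mL
quinoa: 2.5 oz × 6/5 × 28.35 g/oz ≈ 85 g
diced onion: 1.75 cup × 6/5 × 160 g/cup = 336 g

diced carrots: 576 g; diced chicken: 204 g; water: 24 mL; quinoa: 85 g; diced onion: 336 g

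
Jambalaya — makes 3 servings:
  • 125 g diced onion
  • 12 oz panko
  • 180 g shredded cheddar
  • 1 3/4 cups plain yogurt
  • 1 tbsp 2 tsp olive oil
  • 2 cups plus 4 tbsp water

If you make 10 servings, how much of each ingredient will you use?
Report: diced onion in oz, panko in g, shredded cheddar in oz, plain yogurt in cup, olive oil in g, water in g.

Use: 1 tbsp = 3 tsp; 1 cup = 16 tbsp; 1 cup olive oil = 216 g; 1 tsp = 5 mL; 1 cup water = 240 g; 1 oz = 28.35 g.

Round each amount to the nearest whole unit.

Scaling factor: 10/3.
diced onion: 125 g × 10/3 ÷ 28.35 g/oz ≈ 15 oz
panko: 12 oz × 10/3 × 28.35 g/oz = 1134 g
shredded cheddar: 180 g × 10/3 ÷ 28.35 g/oz ≈ 21 oz
plain yogurt: 1.75 cup × 10/3 ≈ 6 cup
olive oil: (1 tbsp + 2 tsp = 5/3 tbsp) × 10/3 ÷ 16 tbsp/cup × 216 g/cup = 75 g
water: (2 cup + 4 tbsp = 2.25 cup) × 10/3 × 240 g/cup = 1800 g

diced onion: 15 oz; panko: 1134 g; shredded cheddar: 21 oz; plain yogurt: 6 cup; olive oil: 75 g; water: 1800 g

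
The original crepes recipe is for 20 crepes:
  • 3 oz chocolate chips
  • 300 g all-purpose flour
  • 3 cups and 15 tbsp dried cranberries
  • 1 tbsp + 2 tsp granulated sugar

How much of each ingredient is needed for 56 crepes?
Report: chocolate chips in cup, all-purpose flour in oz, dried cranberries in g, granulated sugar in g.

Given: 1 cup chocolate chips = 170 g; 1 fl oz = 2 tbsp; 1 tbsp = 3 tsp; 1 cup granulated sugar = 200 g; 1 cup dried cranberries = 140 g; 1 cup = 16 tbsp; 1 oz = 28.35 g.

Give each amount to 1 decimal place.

chocolate chips: 1.4 cup; all-purpose flour: 29.6 oz; dried cranberries: 1543.5 g; granulated sugar: 58.3 g

Scaling factor: 56/20 = 14/5 = 2.8.
chocolate chips: 3 oz × 14/5 × 28.35 g/oz ÷ 170 g/cup ≈ 1.4 cup
all-purpose flour: 300 g × 14/5 ÷ 28.35 g/oz ≈ 29.6 oz
dried cranberries: (3 cup + 15 tbsp = 3.9375 cup) × 14/5 × 140 g/cup = 1543.5 g
granulated sugar: (1 tbsp + 2 tsp = 5/3 tbsp) × 14/5 ÷ 16 tbsp/cup × 200 g/cup ≈ 58.3 g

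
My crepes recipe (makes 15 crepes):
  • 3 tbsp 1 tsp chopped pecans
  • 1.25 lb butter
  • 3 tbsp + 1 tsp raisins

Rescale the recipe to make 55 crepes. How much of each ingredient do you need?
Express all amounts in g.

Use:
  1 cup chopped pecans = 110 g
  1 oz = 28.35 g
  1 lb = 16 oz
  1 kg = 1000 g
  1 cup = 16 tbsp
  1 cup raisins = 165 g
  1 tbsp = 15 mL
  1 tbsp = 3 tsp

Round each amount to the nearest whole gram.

chopped pecans: 84 g; butter: 2079 g; raisins: 126 g

Scaling factor: 55/15 = 11/3.
chopped pecans: (3 tbsp + 1 tsp = 10/3 tbsp) × 11/3 ÷ 16 tbsp/cup × 110 g/cup ≈ 84 g
butter: 1.25 lb × 11/3 × 16 oz/lb × 28.35 g/oz = 2079 g
raisins: (3 tbsp + 1 tsp = 10/3 tbsp) × 11/3 ÷ 16 tbsp/cup × 165 g/cup ≈ 126 g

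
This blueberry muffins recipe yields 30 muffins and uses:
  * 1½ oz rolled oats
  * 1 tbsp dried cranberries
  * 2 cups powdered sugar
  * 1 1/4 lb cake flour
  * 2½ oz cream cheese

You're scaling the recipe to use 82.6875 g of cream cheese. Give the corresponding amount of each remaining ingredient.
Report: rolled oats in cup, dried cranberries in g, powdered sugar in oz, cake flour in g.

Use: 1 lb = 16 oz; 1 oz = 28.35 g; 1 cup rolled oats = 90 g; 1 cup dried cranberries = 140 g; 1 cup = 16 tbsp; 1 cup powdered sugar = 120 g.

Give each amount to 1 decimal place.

The original recipe has 70.875 g of cream cheese, so the scaling factor is 82.6875 ÷ 70.875 = 7/6.
rolled oats: 1.5 oz × 7/6 × 28.35 g/oz ÷ 90 g/cup ≈ 0.6 cup
dried cranberries: 1 tbsp × 7/6 ÷ 16 tbsp/cup × 140 g/cup ≈ 10.2 g
powdered sugar: 2 cup × 7/6 × 120 g/cup ÷ 28.35 g/oz ≈ 9.9 oz
cake flour: 1.25 lb × 7/6 × 16 oz/lb × 28.35 g/oz = 661.5 g

rolled oats: 0.6 cup; dried cranberries: 10.2 g; powdered sugar: 9.9 oz; cake flour: 661.5 g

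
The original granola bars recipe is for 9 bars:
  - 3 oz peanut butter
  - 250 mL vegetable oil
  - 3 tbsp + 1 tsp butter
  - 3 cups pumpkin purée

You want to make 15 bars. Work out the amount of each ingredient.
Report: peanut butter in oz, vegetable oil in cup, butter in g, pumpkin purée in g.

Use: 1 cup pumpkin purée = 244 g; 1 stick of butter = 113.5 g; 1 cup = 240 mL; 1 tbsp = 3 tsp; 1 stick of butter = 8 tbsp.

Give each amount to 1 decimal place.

peanut butter: 5.0 oz; vegetable oil: 1.7 cup; butter: 78.8 g; pumpkin purée: 1220.0 g

Scaling factor: 15/9 = 5/3.
peanut butter: 3 oz × 5/3 = 5.0 oz
vegetable oil: 250 mL × 5/3 ÷ 240 mL/cup ≈ 1.7 cup
butter: (3 tbsp + 1 tsp = 10/3 tbsp) × 5/3 ÷ 8 tbsp/stick × 113.5 g/stick ≈ 78.8 g
pumpkin purée: 3 cup × 5/3 × 244 g/cup = 1220.0 g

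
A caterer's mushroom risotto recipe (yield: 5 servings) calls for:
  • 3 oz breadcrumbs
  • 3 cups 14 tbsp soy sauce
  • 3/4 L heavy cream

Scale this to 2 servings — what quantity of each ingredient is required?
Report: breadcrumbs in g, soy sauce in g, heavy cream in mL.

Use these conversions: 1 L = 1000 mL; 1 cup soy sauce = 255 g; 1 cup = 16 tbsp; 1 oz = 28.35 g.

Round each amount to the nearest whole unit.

Scaling factor: 2/5 = 0.4.
breadcrumbs: 3 oz × 2/5 × 28.35 g/oz ≈ 34 g
soy sauce: (3 cup + 14 tbsp = 3.875 cup) × 2/5 × 255 g/cup ≈ 395 g
heavy cream: 0.75 L × 2/5 × 1000 mL/L = 300 mL

breadcrumbs: 34 g; soy sauce: 395 g; heavy cream: 300 mL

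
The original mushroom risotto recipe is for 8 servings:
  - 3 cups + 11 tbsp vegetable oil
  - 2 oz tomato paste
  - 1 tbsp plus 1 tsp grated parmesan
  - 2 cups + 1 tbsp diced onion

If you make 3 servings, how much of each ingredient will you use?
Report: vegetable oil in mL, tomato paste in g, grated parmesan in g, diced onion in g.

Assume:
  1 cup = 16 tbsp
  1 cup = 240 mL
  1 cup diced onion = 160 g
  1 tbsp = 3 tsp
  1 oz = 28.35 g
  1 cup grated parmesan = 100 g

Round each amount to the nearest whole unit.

Scaling factor: 3/8 = 0.375.
vegetable oil: (3 cup + 11 tbsp = 3.6875 cup) × 3/8 × 240 mL/cup ≈ 332 mL
tomato paste: 2 oz × 3/8 × 28.35 g/oz ≈ 21 g
grated parmesan: (1 tbsp + 1 tsp = 4/3 tbsp) × 3/8 ÷ 16 tbsp/cup × 100 g/cup ≈ 3 g
diced onion: (2 cup + 1 tbsp = 2.0625 cup) × 3/8 × 160 g/cup ≈ 124 g

vegetable oil: 332 mL; tomato paste: 21 g; grated parmesan: 3 g; diced onion: 124 g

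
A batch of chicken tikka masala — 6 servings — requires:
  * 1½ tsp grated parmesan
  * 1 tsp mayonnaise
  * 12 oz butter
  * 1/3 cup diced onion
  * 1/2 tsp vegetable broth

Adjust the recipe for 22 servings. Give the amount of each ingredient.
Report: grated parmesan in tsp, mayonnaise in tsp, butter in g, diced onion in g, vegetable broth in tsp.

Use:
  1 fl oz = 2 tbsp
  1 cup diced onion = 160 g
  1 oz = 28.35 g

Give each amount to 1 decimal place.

grated parmesan: 5.5 tsp; mayonnaise: 3.7 tsp; butter: 1247.4 g; diced onion: 195.6 g; vegetable broth: 1.8 tsp

Scaling factor: 22/6 = 11/3.
grated parmesan: 1.5 tsp × 11/3 = 5.5 tsp
mayonnaise: 1 tsp × 11/3 ≈ 3.7 tsp
butter: 12 oz × 11/3 × 28.35 g/oz = 1247.4 g
diced onion: 1/3 cup × 11/3 × 160 g/cup ≈ 195.6 g
vegetable broth: 0.5 tsp × 11/3 ≈ 1.8 tsp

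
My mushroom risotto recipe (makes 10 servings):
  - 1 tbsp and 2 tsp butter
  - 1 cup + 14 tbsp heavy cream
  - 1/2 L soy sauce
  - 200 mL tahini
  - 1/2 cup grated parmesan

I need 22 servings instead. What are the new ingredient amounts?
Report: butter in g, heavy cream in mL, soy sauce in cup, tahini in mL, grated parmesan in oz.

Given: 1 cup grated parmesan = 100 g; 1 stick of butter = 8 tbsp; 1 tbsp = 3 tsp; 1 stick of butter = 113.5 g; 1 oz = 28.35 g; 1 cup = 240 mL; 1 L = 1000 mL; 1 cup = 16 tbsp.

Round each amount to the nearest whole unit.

Scaling factor: 22/10 = 11/5 = 2.2.
butter: (1 tbsp + 2 tsp = 5/3 tbsp) × 11/5 ÷ 8 tbsp/stick × 113.5 g/stick ≈ 52 g
heavy cream: (1 cup + 14 tbsp = 1.875 cup) × 11/5 × 240 mL/cup = 990 mL
soy sauce: 0.5 L × 11/5 × 1000 mL/L ÷ 240 mL/cup ≈ 5 cup
tahini: 200 mL × 11/5 = 440 mL
grated parmesan: 0.5 cup × 11/5 × 100 g/cup ÷ 28.35 g/oz ≈ 4 oz

butter: 52 g; heavy cream: 990 mL; soy sauce: 5 cup; tahini: 440 mL; grated parmesan: 4 oz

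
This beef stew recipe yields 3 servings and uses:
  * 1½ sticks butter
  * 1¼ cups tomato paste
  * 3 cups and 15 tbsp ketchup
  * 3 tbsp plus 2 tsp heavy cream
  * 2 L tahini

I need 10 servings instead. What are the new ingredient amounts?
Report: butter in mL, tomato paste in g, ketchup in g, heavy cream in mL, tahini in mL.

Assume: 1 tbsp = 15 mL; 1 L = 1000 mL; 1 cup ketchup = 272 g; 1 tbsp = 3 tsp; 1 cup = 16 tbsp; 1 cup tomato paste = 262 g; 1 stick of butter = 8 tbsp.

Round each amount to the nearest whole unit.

Scaling factor: 10/3.
butter: 1.5 stick × 10/3 × 8 tbsp/stick × 15 mL/tbsp = 600 mL
tomato paste: 1.25 cup × 10/3 × 262 g/cup ≈ 1092 g
ketchup: (3 cup + 15 tbsp = 3.9375 cup) × 10/3 × 272 g/cup = 3570 g
heavy cream: (3 tbsp + 2 tsp = 11/3 tbsp) × 10/3 × 15 mL/tbsp ≈ 183 mL
tahini: 2 L × 10/3 × 1000 mL/L ≈ 6667 mL

butter: 600 mL; tomato paste: 1092 g; ketchup: 3570 g; heavy cream: 183 mL; tahini: 6667 mL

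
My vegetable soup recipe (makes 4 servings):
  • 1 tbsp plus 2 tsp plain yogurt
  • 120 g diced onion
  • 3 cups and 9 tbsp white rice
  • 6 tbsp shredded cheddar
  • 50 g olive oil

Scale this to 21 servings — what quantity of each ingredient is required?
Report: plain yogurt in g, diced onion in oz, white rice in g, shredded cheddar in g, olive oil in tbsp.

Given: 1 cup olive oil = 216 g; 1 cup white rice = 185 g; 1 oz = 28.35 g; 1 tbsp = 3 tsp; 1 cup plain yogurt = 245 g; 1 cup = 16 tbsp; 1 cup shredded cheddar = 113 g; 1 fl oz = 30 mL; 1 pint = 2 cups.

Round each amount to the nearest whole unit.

plain yogurt: 134 g; diced onion: 22 oz; white rice: 3460 g; shredded cheddar: 222 g; olive oil: 19 tbsp

Scaling factor: 21/4 = 5.25.
plain yogurt: (1 tbsp + 2 tsp = 5/3 tbsp) × 21/4 ÷ 16 tbsp/cup × 245 g/cup ≈ 134 g
diced onion: 120 g × 21/4 ÷ 28.35 g/oz ≈ 22 oz
white rice: (3 cup + 9 tbsp = 3.5625 cup) × 21/4 × 185 g/cup ≈ 3460 g
shredded cheddar: 6 tbsp × 21/4 ÷ 16 tbsp/cup × 113 g/cup ≈ 222 g
olive oil: 50 g × 21/4 ÷ 216 g/cup × 16 tbsp/cup ≈ 19 tbsp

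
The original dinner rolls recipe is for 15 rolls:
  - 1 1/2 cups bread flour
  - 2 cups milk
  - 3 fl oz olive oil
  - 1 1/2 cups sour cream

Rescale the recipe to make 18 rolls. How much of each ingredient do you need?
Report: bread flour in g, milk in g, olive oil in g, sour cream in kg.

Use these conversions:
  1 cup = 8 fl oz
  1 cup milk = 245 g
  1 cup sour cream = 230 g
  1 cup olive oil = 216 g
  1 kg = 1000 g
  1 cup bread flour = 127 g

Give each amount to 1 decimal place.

bread flour: 228.6 g; milk: 588.0 g; olive oil: 97.2 g; sour cream: 0.4 kg

Scaling factor: 18/15 = 6/5 = 1.2.
bread flour: 1.5 cup × 6/5 × 127 g/cup = 228.6 g
milk: 2 cup × 6/5 × 245 g/cup = 588.0 g
olive oil: 3 fl oz × 6/5 ÷ 8 fl oz/cup × 216 g/cup = 97.2 g
sour cream: 1.5 cup × 6/5 × 230 g/cup ÷ 1000 g/kg ≈ 0.4 kg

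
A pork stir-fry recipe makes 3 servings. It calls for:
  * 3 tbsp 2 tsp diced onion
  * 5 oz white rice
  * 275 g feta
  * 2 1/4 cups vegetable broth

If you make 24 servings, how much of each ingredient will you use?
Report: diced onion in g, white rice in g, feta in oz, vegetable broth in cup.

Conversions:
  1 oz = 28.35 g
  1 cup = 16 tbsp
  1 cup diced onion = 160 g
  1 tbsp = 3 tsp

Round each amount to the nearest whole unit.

Scaling factor: 24/3 = 8.
diced onion: (3 tbsp + 2 tsp = 11/3 tbsp) × 8 ÷ 16 tbsp/cup × 160 g/cup ≈ 293 g
white rice: 5 oz × 8 × 28.35 g/oz = 1134 g
feta: 275 g × 8 ÷ 28.35 g/oz ≈ 78 oz
vegetable broth: 2.25 cup × 8 = 18 cup

diced onion: 293 g; white rice: 1134 g; feta: 78 oz; vegetable broth: 18 cup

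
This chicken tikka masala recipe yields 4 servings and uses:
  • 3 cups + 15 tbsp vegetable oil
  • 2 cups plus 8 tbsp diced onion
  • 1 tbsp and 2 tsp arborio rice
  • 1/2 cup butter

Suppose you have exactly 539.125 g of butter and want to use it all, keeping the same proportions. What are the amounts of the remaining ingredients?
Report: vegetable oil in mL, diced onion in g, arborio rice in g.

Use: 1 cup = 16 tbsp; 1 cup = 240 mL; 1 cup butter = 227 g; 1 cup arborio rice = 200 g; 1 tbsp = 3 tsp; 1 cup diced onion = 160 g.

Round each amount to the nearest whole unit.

The original recipe has 113.5 g of butter, so the scaling factor is 539.125 ÷ 113.5 = 19/4 = 4.75.
vegetable oil: (3 cup + 15 tbsp = 3.9375 cup) × 19/4 × 240 mL/cup ≈ 4489 mL
diced onion: (2 cup + 8 tbsp = 2.5 cup) × 19/4 × 160 g/cup = 1900 g
arborio rice: (1 tbsp + 2 tsp = 5/3 tbsp) × 19/4 ÷ 16 tbsp/cup × 200 g/cup ≈ 99 g

vegetable oil: 4489 mL; diced onion: 1900 g; arborio rice: 99 g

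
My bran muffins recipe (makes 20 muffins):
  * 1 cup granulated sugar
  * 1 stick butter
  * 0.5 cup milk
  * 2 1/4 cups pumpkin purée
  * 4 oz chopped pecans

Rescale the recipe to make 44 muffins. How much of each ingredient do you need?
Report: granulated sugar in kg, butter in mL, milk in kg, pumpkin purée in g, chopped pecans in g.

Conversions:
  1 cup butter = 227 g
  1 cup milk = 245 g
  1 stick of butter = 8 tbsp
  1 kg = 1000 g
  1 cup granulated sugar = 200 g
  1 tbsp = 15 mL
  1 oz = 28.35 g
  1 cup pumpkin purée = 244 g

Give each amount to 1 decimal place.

Scaling factor: 44/20 = 11/5 = 2.2.
granulated sugar: 1 cup × 11/5 × 200 g/cup ÷ 1000 g/kg ≈ 0.4 kg
butter: 1 stick × 11/5 × 8 tbsp/stick × 15 mL/tbsp = 264.0 mL
milk: 0.5 cup × 11/5 × 245 g/cup ÷ 1000 g/kg ≈ 0.3 kg
pumpkin purée: 2.25 cup × 11/5 × 244 g/cup = 1207.8 g
chopped pecans: 4 oz × 11/5 × 28.35 g/oz ≈ 249.5 g

granulated sugar: 0.4 kg; butter: 264.0 mL; milk: 0.3 kg; pumpkin purée: 1207.8 g; chopped pecans: 249.5 g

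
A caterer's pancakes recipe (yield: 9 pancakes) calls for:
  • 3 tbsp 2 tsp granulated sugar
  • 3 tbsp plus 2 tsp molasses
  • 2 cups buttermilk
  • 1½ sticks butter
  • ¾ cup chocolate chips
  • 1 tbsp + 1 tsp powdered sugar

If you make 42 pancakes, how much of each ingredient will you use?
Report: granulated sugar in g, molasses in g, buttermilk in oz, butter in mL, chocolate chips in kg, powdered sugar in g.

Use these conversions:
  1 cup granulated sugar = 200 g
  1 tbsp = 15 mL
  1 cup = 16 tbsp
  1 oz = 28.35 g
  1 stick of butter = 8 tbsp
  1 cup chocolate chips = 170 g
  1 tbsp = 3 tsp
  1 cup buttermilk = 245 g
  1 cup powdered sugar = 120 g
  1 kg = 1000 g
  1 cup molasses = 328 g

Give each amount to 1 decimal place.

granulated sugar: 213.9 g; molasses: 350.8 g; buttermilk: 80.7 oz; butter: 840.0 mL; chocolate chips: 0.6 kg; powdered sugar: 46.7 g

Scaling factor: 42/9 = 14/3.
granulated sugar: (3 tbsp + 2 tsp = 11/3 tbsp) × 14/3 ÷ 16 tbsp/cup × 200 g/cup ≈ 213.9 g
molasses: (3 tbsp + 2 tsp = 11/3 tbsp) × 14/3 ÷ 16 tbsp/cup × 328 g/cup ≈ 350.8 g
buttermilk: 2 cup × 14/3 × 245 g/cup ÷ 28.35 g/oz ≈ 80.7 oz
butter: 1.5 stick × 14/3 × 8 tbsp/stick × 15 mL/tbsp = 840.0 mL
chocolate chips: 0.75 cup × 14/3 × 170 g/cup ÷ 1000 g/kg ≈ 0.6 kg
powdered sugar: (1 tbsp + 1 tsp = 4/3 tbsp) × 14/3 ÷ 16 tbsp/cup × 120 g/cup ≈ 46.7 g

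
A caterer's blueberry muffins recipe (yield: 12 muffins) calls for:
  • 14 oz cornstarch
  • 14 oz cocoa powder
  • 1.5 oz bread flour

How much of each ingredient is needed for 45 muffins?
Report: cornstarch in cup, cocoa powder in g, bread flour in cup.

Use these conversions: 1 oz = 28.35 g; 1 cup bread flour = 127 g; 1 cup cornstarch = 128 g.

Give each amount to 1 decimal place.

cornstarch: 11.6 cup; cocoa powder: 1488.4 g; bread flour: 1.3 cup

Scaling factor: 45/12 = 15/4 = 3.75.
cornstarch: 14 oz × 15/4 × 28.35 g/oz ÷ 128 g/cup ≈ 11.6 cup
cocoa powder: 14 oz × 15/4 × 28.35 g/oz ≈ 1488.4 g
bread flour: 1.5 oz × 15/4 × 28.35 g/oz ÷ 127 g/cup ≈ 1.3 cup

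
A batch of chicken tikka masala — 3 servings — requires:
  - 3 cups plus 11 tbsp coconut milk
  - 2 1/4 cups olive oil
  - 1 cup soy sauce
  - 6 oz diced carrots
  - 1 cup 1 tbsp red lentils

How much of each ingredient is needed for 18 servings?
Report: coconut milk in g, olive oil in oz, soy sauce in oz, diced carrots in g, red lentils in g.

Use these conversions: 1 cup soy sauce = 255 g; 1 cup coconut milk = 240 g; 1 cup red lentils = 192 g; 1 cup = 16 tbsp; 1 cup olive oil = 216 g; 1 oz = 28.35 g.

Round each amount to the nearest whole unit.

Scaling factor: 18/3 = 6.
coconut milk: (3 cup + 11 tbsp = 3.6875 cup) × 6 × 240 g/cup = 5310 g
olive oil: 2.25 cup × 6 × 216 g/cup ÷ 28.35 g/oz ≈ 103 oz
soy sauce: 1 cup × 6 × 255 g/cup ÷ 28.35 g/oz ≈ 54 oz
diced carrots: 6 oz × 6 × 28.35 g/oz ≈ 1021 g
red lentils: (1 cup + 1 tbsp = 1.0625 cup) × 6 × 192 g/cup = 1224 g

coconut milk: 5310 g; olive oil: 103 oz; soy sauce: 54 oz; diced carrots: 1021 g; red lentils: 1224 g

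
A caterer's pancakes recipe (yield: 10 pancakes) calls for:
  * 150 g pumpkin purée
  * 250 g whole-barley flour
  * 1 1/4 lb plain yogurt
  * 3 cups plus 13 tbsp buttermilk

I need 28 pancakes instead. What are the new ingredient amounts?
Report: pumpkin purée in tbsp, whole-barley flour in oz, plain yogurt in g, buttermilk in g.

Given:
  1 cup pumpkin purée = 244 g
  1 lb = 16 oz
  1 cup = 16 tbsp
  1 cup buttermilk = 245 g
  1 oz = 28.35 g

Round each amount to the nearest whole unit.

Scaling factor: 28/10 = 14/5 = 2.8.
pumpkin purée: 150 g × 14/5 ÷ 244 g/cup × 16 tbsp/cup ≈ 28 tbsp
whole-barley flour: 250 g × 14/5 ÷ 28.35 g/oz ≈ 25 oz
plain yogurt: 1.25 lb × 14/5 × 16 oz/lb × 28.35 g/oz ≈ 1588 g
buttermilk: (3 cup + 13 tbsp = 3.8125 cup) × 14/5 × 245 g/cup ≈ 2615 g

pumpkin purée: 28 tbsp; whole-barley flour: 25 oz; plain yogurt: 1588 g; buttermilk: 2615 g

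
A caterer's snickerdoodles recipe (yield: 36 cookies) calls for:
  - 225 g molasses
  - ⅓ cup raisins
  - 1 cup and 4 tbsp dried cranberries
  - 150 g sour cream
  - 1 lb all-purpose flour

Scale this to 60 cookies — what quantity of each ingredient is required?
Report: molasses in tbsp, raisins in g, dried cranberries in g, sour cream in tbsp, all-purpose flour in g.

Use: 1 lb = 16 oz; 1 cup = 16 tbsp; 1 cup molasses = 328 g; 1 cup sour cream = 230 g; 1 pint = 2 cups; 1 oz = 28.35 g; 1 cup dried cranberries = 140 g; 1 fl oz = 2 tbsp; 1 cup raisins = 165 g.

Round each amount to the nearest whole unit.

Scaling factor: 60/36 = 5/3.
molasses: 225 g × 5/3 ÷ 328 g/cup × 16 tbsp/cup ≈ 18 tbsp
raisins: 1/3 cup × 5/3 × 165 g/cup ≈ 92 g
dried cranberries: (1 cup + 4 tbsp = 1.25 cup) × 5/3 × 140 g/cup ≈ 292 g
sour cream: 150 g × 5/3 ÷ 230 g/cup × 16 tbsp/cup ≈ 17 tbsp
all-purpose flour: 1 lb × 5/3 × 16 oz/lb × 28.35 g/oz = 756 g

molasses: 18 tbsp; raisins: 92 g; dried cranberries: 292 g; sour cream: 17 tbsp; all-purpose flour: 756 g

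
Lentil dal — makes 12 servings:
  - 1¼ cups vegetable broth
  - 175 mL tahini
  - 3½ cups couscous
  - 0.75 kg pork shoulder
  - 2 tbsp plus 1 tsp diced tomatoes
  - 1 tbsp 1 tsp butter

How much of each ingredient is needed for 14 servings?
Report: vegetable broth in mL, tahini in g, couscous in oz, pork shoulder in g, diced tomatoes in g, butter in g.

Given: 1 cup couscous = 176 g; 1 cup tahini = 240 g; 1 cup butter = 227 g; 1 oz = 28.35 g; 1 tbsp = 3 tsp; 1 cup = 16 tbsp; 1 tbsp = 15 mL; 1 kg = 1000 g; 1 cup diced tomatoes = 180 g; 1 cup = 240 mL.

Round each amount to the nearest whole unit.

vegetable broth: 350 mL; tahini: 204 g; couscous: 25 oz; pork shoulder: 875 g; diced tomatoes: 31 g; butter: 22 g

Scaling factor: 14/12 = 7/6.
vegetable broth: 1.25 cup × 7/6 × 240 mL/cup = 350 mL
tahini: 175 mL × 7/6 ÷ 240 mL/cup × 240 g/cup ≈ 204 g
couscous: 3.5 cup × 7/6 × 176 g/cup ÷ 28.35 g/oz ≈ 25 oz
pork shoulder: 0.75 kg × 7/6 × 1000 g/kg = 875 g
diced tomatoes: (2 tbsp + 1 tsp = 7/3 tbsp) × 7/6 ÷ 16 tbsp/cup × 180 g/cup ≈ 31 g
butter: (1 tbsp + 1 tsp = 4/3 tbsp) × 7/6 ÷ 16 tbsp/cup × 227 g/cup ≈ 22 g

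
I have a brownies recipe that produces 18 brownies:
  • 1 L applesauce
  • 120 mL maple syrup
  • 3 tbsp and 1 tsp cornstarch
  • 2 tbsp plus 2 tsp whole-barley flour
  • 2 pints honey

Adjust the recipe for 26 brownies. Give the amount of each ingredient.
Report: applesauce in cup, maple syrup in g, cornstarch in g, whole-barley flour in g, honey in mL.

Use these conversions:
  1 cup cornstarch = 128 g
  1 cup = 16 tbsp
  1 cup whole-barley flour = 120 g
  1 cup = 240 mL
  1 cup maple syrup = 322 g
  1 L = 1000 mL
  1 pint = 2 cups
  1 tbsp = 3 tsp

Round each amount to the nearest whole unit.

applesauce: 6 cup; maple syrup: 233 g; cornstarch: 39 g; whole-barley flour: 29 g; honey: 1387 mL

Scaling factor: 26/18 = 13/9.
applesauce: 1 L × 13/9 × 1000 mL/L ÷ 240 mL/cup ≈ 6 cup
maple syrup: 120 mL × 13/9 ÷ 240 mL/cup × 322 g/cup ≈ 233 g
cornstarch: (3 tbsp + 1 tsp = 10/3 tbsp) × 13/9 ÷ 16 tbsp/cup × 128 g/cup ≈ 39 g
whole-barley flour: (2 tbsp + 2 tsp = 8/3 tbsp) × 13/9 ÷ 16 tbsp/cup × 120 g/cup ≈ 29 g
honey: 2 pint × 13/9 × 2 cup/pint × 240 mL/cup ≈ 1387 mL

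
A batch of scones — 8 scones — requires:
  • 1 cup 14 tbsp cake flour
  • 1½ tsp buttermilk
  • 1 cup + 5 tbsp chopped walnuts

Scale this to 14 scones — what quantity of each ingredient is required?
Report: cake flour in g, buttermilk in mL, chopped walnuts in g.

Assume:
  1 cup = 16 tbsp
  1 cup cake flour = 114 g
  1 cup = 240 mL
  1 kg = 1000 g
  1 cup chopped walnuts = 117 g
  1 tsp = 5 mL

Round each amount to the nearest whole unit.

Scaling factor: 14/8 = 7/4 = 1.75.
cake flour: (1 cup + 14 tbsp = 1.875 cup) × 7/4 × 114 g/cup ≈ 374 g
buttermilk: 1.5 tsp × 7/4 × 5 mL/tsp ≈ 13 mL
chopped walnuts: (1 cup + 5 tbsp = 1.3125 cup) × 7/4 × 117 g/cup ≈ 269 g

cake flour: 374 g; buttermilk: 13 mL; chopped walnuts: 269 g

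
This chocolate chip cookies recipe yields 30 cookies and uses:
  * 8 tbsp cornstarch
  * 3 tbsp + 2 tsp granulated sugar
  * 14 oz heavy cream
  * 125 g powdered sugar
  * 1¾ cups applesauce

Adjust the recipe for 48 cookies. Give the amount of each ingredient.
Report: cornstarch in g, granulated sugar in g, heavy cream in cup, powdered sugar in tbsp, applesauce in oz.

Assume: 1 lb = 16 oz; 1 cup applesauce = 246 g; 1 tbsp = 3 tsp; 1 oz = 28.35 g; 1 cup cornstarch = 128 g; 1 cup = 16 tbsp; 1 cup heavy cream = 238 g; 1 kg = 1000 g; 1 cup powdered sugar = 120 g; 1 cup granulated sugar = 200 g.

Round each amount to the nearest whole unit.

Scaling factor: 48/30 = 8/5 = 1.6.
cornstarch: 8 tbsp × 8/5 ÷ 16 tbsp/cup × 128 g/cup ≈ 102 g
granulated sugar: (3 tbsp + 2 tsp = 11/3 tbsp) × 8/5 ÷ 16 tbsp/cup × 200 g/cup ≈ 73 g
heavy cream: 14 oz × 8/5 × 28.35 g/oz ÷ 238 g/cup ≈ 3 cup
powdered sugar: 125 g × 8/5 ÷ 120 g/cup × 16 tbsp/cup ≈ 27 tbsp
applesauce: 1.75 cup × 8/5 × 246 g/cup ÷ 28.35 g/oz ≈ 24 oz

cornstarch: 102 g; granulated sugar: 73 g; heavy cream: 3 cup; powdered sugar: 27 tbsp; applesauce: 24 oz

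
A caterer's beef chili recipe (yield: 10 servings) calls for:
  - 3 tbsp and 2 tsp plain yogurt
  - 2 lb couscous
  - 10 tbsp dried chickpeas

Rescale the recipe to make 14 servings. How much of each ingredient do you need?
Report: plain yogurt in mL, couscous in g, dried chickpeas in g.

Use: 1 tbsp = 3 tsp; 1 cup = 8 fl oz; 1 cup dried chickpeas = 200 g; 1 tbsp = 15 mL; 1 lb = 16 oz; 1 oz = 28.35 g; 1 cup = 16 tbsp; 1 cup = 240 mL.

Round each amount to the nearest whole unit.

plain yogurt: 77 mL; couscous: 1270 g; dried chickpeas: 175 g

Scaling factor: 14/10 = 7/5 = 1.4.
plain yogurt: (3 tbsp + 2 tsp = 11/3 tbsp) × 7/5 × 15 mL/tbsp = 77 mL
couscous: 2 lb × 7/5 × 16 oz/lb × 28.35 g/oz ≈ 1270 g
dried chickpeas: 10 tbsp × 7/5 ÷ 16 tbsp/cup × 200 g/cup = 175 g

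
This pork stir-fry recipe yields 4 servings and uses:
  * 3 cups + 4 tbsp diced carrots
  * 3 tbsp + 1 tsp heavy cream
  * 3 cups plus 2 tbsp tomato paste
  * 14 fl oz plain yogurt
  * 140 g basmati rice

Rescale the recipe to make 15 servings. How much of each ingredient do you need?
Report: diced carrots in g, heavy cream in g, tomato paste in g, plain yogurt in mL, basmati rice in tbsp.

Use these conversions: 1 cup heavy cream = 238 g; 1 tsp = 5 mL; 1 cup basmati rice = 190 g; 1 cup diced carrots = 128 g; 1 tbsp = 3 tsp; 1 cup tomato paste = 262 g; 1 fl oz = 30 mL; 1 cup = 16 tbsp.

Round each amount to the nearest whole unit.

Scaling factor: 15/4 = 3.75.
diced carrots: (3 cup + 4 tbsp = 3.25 cup) × 15/4 × 128 g/cup = 1560 g
heavy cream: (3 tbsp + 1 tsp = 10/3 tbsp) × 15/4 ÷ 16 tbsp/cup × 238 g/cup ≈ 186 g
tomato paste: (3 cup + 2 tbsp = 3.125 cup) × 15/4 × 262 g/cup ≈ 3070 g
plain yogurt: 14 fl oz × 15/4 × 30 mL/fl oz = 1575 mL
basmati rice: 140 g × 15/4 ÷ 190 g/cup × 16 tbsp/cup ≈ 44 tbsp

diced carrots: 1560 g; heavy cream: 186 g; tomato paste: 3070 g; plain yogurt: 1575 mL; basmati rice: 44 tbsp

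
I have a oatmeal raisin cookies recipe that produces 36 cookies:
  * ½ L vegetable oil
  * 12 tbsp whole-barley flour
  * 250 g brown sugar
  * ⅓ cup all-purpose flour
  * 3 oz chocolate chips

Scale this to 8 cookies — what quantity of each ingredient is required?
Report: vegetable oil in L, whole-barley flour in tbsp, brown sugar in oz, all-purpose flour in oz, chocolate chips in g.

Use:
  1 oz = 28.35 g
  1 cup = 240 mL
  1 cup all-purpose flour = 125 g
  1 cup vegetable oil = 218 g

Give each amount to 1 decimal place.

Scaling factor: 8/36 = 2/9.
vegetable oil: 0.5 L × 2/9 ≈ 0.1 L
whole-barley flour: 12 tbsp × 2/9 ≈ 2.7 tbsp
brown sugar: 250 g × 2/9 ÷ 28.35 g/oz ≈ 2.0 oz
all-purpose flour: 1/3 cup × 2/9 × 125 g/cup ÷ 28.35 g/oz ≈ 0.3 oz
chocolate chips: 3 oz × 2/9 × 28.35 g/oz = 18.9 g

vegetable oil: 0.1 L; whole-barley flour: 2.7 tbsp; brown sugar: 2.0 oz; all-purpose flour: 0.3 oz; chocolate chips: 18.9 g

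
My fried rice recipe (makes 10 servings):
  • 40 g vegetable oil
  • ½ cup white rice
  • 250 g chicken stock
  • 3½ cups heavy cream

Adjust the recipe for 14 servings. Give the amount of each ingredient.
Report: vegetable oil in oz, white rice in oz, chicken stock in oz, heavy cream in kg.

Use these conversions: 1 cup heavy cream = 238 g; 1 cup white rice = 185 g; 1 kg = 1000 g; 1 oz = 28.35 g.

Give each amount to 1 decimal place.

Scaling factor: 14/10 = 7/5 = 1.4.
vegetable oil: 40 g × 7/5 ÷ 28.35 g/oz ≈ 2.0 oz
white rice: 0.5 cup × 7/5 × 185 g/cup ÷ 28.35 g/oz ≈ 4.6 oz
chicken stock: 250 g × 7/5 ÷ 28.35 g/oz ≈ 12.3 oz
heavy cream: 3.5 cup × 7/5 × 238 g/cup ÷ 1000 g/kg ≈ 1.2 kg

vegetable oil: 2.0 oz; white rice: 4.6 oz; chicken stock: 12.3 oz; heavy cream: 1.2 kg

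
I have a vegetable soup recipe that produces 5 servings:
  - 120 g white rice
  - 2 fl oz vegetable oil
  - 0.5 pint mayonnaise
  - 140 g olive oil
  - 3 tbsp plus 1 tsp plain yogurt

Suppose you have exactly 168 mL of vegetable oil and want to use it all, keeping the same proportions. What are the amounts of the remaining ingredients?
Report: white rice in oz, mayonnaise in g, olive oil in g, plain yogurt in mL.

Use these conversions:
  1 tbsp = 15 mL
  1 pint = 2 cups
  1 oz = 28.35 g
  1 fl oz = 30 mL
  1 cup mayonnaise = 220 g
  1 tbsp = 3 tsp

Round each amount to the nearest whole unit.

white rice: 12 oz; mayonnaise: 616 g; olive oil: 392 g; plain yogurt: 140 mL

The original recipe has 60 mL of vegetable oil, so the scaling factor is 168 ÷ 60 = 14/5 = 2.8.
white rice: 120 g × 14/5 ÷ 28.35 g/oz ≈ 12 oz
mayonnaise: 0.5 pint × 14/5 × 2 cup/pint × 220 g/cup = 616 g
olive oil: 140 g × 14/5 = 392 g
plain yogurt: (3 tbsp + 1 tsp = 10/3 tbsp) × 14/5 × 15 mL/tbsp = 140 mL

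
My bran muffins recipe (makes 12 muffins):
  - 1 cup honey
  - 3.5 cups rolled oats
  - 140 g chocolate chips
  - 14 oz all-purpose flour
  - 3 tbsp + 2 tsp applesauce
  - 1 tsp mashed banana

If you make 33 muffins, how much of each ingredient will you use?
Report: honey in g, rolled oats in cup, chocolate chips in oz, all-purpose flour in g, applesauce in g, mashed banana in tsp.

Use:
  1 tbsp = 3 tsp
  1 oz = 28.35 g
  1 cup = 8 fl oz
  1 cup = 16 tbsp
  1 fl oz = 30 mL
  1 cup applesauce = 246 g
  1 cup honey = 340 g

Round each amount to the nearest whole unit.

Scaling factor: 33/12 = 11/4 = 2.75.
honey: 1 cup × 11/4 × 340 g/cup = 935 g
rolled oats: 3.5 cup × 11/4 ≈ 10 cup
chocolate chips: 140 g × 11/4 ÷ 28.35 g/oz ≈ 14 oz
all-purpose flour: 14 oz × 11/4 × 28.35 g/oz ≈ 1091 g
applesauce: (3 tbsp + 2 tsp = 11/3 tbsp) × 11/4 ÷ 16 tbsp/cup × 246 g/cup ≈ 155 g
mashed banana: 1 tsp × 11/4 ≈ 3 tsp

honey: 935 g; rolled oats: 10 cup; chocolate chips: 14 oz; all-purpose flour: 1091 g; applesauce: 155 g; mashed banana: 3 tsp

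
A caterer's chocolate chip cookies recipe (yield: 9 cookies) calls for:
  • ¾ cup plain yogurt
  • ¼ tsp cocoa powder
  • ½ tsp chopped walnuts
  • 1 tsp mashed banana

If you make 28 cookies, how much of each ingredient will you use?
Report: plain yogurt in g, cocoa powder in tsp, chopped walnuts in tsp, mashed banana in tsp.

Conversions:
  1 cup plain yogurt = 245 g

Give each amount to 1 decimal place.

Scaling factor: 28/9.
plain yogurt: 0.75 cup × 28/9 × 245 g/cup ≈ 571.7 g
cocoa powder: 0.25 tsp × 28/9 ≈ 0.8 tsp
chopped walnuts: 0.5 tsp × 28/9 ≈ 1.6 tsp
mashed banana: 1 tsp × 28/9 ≈ 3.1 tsp

plain yogurt: 571.7 g; cocoa powder: 0.8 tsp; chopped walnuts: 1.6 tsp; mashed banana: 3.1 tsp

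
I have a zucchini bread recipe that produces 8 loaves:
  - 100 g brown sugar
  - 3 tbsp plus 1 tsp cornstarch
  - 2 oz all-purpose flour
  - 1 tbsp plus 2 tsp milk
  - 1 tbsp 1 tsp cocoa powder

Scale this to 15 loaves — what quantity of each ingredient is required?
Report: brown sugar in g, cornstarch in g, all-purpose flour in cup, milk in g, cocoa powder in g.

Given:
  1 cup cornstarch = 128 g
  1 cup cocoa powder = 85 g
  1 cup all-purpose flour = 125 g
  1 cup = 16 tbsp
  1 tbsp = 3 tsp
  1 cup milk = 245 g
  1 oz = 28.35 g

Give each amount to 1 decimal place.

brown sugar: 187.5 g; cornstarch: 50.0 g; all-purpose flour: 0.9 cup; milk: 47.9 g; cocoa powder: 13.3 g

Scaling factor: 15/8 = 1.875.
brown sugar: 100 g × 15/8 = 187.5 g
cornstarch: (3 tbsp + 1 tsp = 10/3 tbsp) × 15/8 ÷ 16 tbsp/cup × 128 g/cup = 50.0 g
all-purpose flour: 2 oz × 15/8 × 28.35 g/oz ÷ 125 g/cup ≈ 0.9 cup
milk: (1 tbsp + 2 tsp = 5/3 tbsp) × 15/8 ÷ 16 tbsp/cup × 245 g/cup ≈ 47.9 g
cocoa powder: (1 tbsp + 1 tsp = 4/3 tbsp) × 15/8 ÷ 16 tbsp/cup × 85 g/cup ≈ 13.3 g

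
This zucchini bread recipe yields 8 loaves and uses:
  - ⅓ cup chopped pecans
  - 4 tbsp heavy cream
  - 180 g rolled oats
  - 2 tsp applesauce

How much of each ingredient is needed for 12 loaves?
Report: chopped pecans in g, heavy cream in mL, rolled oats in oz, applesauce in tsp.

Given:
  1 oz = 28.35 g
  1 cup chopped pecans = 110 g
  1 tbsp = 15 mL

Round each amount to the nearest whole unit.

chopped pecans: 55 g; heavy cream: 90 mL; rolled oats: 10 oz; applesauce: 3 tsp

Scaling factor: 12/8 = 3/2 = 1.5.
chopped pecans: 1/3 cup × 3/2 × 110 g/cup = 55 g
heavy cream: 4 tbsp × 3/2 × 15 mL/tbsp = 90 mL
rolled oats: 180 g × 3/2 ÷ 28.35 g/oz ≈ 10 oz
applesauce: 2 tsp × 3/2 = 3 tsp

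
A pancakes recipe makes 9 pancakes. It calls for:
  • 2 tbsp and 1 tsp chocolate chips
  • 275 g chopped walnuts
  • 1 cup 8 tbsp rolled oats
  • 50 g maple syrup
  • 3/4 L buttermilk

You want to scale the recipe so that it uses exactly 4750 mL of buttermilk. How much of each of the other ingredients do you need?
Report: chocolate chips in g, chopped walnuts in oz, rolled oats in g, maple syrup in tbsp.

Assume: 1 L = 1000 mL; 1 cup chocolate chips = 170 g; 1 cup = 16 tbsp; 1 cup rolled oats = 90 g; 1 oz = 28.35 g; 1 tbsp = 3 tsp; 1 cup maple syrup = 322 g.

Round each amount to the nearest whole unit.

chocolate chips: 157 g; chopped walnuts: 61 oz; rolled oats: 855 g; maple syrup: 16 tbsp

The original recipe has 750 mL of buttermilk, so the scaling factor is 4750 ÷ 750 = 19/3.
chocolate chips: (2 tbsp + 1 tsp = 7/3 tbsp) × 19/3 ÷ 16 tbsp/cup × 170 g/cup ≈ 157 g
chopped walnuts: 275 g × 19/3 ÷ 28.35 g/oz ≈ 61 oz
rolled oats: (1 cup + 8 tbsp = 1.5 cup) × 19/3 × 90 g/cup = 855 g
maple syrup: 50 g × 19/3 ÷ 322 g/cup × 16 tbsp/cup ≈ 16 tbsp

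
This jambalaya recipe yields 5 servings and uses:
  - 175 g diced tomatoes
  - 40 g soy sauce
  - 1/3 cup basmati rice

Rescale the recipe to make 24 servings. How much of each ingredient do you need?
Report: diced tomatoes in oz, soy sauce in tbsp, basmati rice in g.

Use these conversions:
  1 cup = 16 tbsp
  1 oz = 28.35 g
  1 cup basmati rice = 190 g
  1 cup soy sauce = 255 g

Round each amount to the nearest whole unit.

diced tomatoes: 30 oz; soy sauce: 12 tbsp; basmati rice: 304 g

Scaling factor: 24/5 = 4.8.
diced tomatoes: 175 g × 24/5 ÷ 28.35 g/oz ≈ 30 oz
soy sauce: 40 g × 24/5 ÷ 255 g/cup × 16 tbsp/cup ≈ 12 tbsp
basmati rice: 1/3 cup × 24/5 × 190 g/cup = 304 g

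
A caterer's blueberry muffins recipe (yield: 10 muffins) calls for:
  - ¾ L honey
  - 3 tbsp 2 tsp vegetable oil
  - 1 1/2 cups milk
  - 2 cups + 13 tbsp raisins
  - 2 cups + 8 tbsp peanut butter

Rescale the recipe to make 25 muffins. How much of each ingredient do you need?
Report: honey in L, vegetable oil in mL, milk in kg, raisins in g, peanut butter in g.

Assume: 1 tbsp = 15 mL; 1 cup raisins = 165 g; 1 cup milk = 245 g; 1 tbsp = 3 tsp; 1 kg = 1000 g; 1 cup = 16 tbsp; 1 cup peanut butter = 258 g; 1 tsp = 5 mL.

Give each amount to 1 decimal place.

honey: 1.9 L; vegetable oil: 137.5 mL; milk: 0.9 kg; raisins: 1160.2 g; peanut butter: 1612.5 g

Scaling factor: 25/10 = 5/2 = 2.5.
honey: 0.75 L × 5/2 ≈ 1.9 L
vegetable oil: (3 tbsp + 2 tsp = 11/3 tbsp) × 5/2 × 15 mL/tbsp = 137.5 mL
milk: 1.5 cup × 5/2 × 245 g/cup ÷ 1000 g/kg ≈ 0.9 kg
raisins: (2 cup + 13 tbsp = 2.8125 cup) × 5/2 × 165 g/cup ≈ 1160.2 g
peanut butter: (2 cup + 8 tbsp = 2.5 cup) × 5/2 × 258 g/cup = 1612.5 g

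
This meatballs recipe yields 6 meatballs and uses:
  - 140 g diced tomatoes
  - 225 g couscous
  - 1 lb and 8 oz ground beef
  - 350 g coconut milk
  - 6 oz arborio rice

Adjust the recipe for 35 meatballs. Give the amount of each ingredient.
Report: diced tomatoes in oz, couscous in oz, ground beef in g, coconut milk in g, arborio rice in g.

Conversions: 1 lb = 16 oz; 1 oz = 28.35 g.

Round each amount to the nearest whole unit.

Scaling factor: 35/6.
diced tomatoes: 140 g × 35/6 ÷ 28.35 g/oz ≈ 29 oz
couscous: 225 g × 35/6 ÷ 28.35 g/oz ≈ 46 oz
ground beef: (1 lb + 8 oz = 1.5 lb) × 35/6 × 16 oz/lb × 28.35 g/oz = 3969 g
coconut milk: 350 g × 35/6 ≈ 2042 g
arborio rice: 6 oz × 35/6 × 28.35 g/oz ≈ 992 g

diced tomatoes: 29 oz; couscous: 46 oz; ground beef: 3969 g; coconut milk: 2042 g; arborio rice: 992 g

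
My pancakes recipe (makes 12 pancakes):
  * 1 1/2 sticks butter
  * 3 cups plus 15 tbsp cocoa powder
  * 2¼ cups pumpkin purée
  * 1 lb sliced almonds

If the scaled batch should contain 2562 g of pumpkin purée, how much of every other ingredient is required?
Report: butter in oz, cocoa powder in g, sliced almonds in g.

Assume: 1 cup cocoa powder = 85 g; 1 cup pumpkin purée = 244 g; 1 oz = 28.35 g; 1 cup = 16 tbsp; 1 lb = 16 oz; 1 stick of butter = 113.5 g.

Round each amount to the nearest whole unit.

The original recipe has 549 g of pumpkin purée, so the scaling factor is 2562 ÷ 549 = 14/3.
butter: 1.5 stick × 14/3 × 113.5 g/stick ÷ 28.35 g/oz ≈ 28 oz
cocoa powder: (3 cup + 15 tbsp = 3.9375 cup) × 14/3 × 85 g/cup ≈ 1562 g
sliced almonds: 1 lb × 14/3 × 16 oz/lb × 28.35 g/oz ≈ 2117 g

butter: 28 oz; cocoa powder: 1562 g; sliced almonds: 2117 g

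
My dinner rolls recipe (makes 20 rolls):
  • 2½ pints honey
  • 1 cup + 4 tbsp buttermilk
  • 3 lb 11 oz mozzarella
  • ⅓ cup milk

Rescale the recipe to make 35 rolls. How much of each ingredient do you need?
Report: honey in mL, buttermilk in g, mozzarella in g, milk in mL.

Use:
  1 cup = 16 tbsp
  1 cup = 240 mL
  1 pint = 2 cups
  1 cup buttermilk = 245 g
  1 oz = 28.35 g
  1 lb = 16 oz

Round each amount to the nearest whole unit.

honey: 2100 mL; buttermilk: 536 g; mozzarella: 2927 g; milk: 140 mL

Scaling factor: 35/20 = 7/4 = 1.75.
honey: 2.5 pint × 7/4 × 2 cup/pint × 240 mL/cup = 2100 mL
buttermilk: (1 cup + 4 tbsp = 1.25 cup) × 7/4 × 245 g/cup ≈ 536 g
mozzarella: (3 lb + 11 oz = 3.6875 lb) × 7/4 × 16 oz/lb × 28.35 g/oz ≈ 2927 g
milk: 1/3 cup × 7/4 × 240 mL/cup = 140 mL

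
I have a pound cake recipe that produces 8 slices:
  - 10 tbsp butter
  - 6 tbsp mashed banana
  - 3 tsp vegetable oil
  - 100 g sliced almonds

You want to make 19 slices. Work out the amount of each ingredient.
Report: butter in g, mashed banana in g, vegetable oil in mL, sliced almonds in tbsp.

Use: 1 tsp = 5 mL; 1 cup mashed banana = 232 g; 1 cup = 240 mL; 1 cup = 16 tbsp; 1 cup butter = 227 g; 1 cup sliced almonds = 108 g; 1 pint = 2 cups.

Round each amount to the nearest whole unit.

Scaling factor: 19/8 = 2.375.
butter: 10 tbsp × 19/8 ÷ 16 tbsp/cup × 227 g/cup ≈ 337 g
mashed banana: 6 tbsp × 19/8 ÷ 16 tbsp/cup × 232 g/cup ≈ 207 g
vegetable oil: 3 tsp × 19/8 × 5 mL/tsp ≈ 36 mL
sliced almonds: 100 g × 19/8 ÷ 108 g/cup × 16 tbsp/cup ≈ 35 tbsp

butter: 337 g; mashed banana: 207 g; vegetable oil: 36 mL; sliced almonds: 35 tbsp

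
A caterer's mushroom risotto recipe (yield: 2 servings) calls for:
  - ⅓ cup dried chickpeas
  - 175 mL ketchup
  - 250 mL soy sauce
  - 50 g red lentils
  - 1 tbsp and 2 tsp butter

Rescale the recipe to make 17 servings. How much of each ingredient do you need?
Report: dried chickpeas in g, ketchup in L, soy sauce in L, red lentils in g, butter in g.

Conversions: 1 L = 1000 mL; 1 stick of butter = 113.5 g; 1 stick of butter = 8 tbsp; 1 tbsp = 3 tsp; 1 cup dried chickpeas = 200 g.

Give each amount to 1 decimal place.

dried chickpeas: 566.7 g; ketchup: 1.5 L; soy sauce: 2.1 L; red lentils: 425.0 g; butter: 201.0 g

Scaling factor: 17/2 = 8.5.
dried chickpeas: 1/3 cup × 17/2 × 200 g/cup ≈ 566.7 g
ketchup: 175 mL × 17/2 ÷ 1000 mL/L ≈ 1.5 L
soy sauce: 250 mL × 17/2 ÷ 1000 mL/L ≈ 2.1 L
red lentils: 50 g × 17/2 = 425.0 g
butter: (1 tbsp + 2 tsp = 5/3 tbsp) × 17/2 ÷ 8 tbsp/stick × 113.5 g/stick ≈ 201.0 g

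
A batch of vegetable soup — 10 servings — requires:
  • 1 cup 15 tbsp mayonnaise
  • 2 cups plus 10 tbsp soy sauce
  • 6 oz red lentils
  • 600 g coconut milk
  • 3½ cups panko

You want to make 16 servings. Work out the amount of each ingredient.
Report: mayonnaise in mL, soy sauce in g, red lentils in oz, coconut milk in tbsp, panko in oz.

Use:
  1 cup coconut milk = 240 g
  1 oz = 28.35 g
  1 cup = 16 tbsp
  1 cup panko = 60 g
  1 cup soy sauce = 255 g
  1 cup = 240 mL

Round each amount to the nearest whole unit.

mayonnaise: 744 mL; soy sauce: 1071 g; red lentils: 10 oz; coconut milk: 64 tbsp; panko: 12 oz

Scaling factor: 16/10 = 8/5 = 1.6.
mayonnaise: (1 cup + 15 tbsp = 1.9375 cup) × 8/5 × 240 mL/cup = 744 mL
soy sauce: (2 cup + 10 tbsp = 2.625 cup) × 8/5 × 255 g/cup = 1071 g
red lentils: 6 oz × 8/5 ≈ 10 oz
coconut milk: 600 g × 8/5 ÷ 240 g/cup × 16 tbsp/cup = 64 tbsp
panko: 3.5 cup × 8/5 × 60 g/cup ÷ 28.35 g/oz ≈ 12 oz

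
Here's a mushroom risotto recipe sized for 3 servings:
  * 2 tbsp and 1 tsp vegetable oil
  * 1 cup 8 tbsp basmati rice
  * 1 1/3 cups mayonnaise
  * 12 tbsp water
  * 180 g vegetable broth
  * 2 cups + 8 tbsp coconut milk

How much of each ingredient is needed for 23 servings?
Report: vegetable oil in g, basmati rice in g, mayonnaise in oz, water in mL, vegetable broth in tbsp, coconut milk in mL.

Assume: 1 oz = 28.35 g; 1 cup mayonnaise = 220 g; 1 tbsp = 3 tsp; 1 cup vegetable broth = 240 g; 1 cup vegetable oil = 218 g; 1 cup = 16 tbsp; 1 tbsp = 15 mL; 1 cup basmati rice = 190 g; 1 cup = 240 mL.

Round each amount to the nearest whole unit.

vegetable oil: 244 g; basmati rice: 2185 g; mayonnaise: 79 oz; water: 1380 mL; vegetable broth: 92 tbsp; coconut milk: 4600 mL

Scaling factor: 23/3.
vegetable oil: (2 tbsp + 1 tsp = 7/3 tbsp) × 23/3 ÷ 16 tbsp/cup × 218 g/cup ≈ 244 g
basmati rice: (1 cup + 8 tbsp = 1.5 cup) × 23/3 × 190 g/cup = 2185 g
mayonnaise: 4/3 cup × 23/3 × 220 g/cup ÷ 28.35 g/oz ≈ 79 oz
water: 12 tbsp × 23/3 × 15 mL/tbsp = 1380 mL
vegetable broth: 180 g × 23/3 ÷ 240 g/cup × 16 tbsp/cup = 92 tbsp
coconut milk: (2 cup + 8 tbsp = 2.5 cup) × 23/3 × 240 mL/cup = 4600 mL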